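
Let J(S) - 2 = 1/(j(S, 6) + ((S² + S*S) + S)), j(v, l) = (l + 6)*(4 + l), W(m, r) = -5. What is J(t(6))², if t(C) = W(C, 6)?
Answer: 109561/27225 ≈ 4.0243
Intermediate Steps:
j(v, l) = (4 + l)*(6 + l) (j(v, l) = (6 + l)*(4 + l) = (4 + l)*(6 + l))
t(C) = -5
J(S) = 2 + 1/(120 + S + 2*S²) (J(S) = 2 + 1/((24 + 6² + 10*6) + ((S² + S*S) + S)) = 2 + 1/((24 + 36 + 60) + ((S² + S²) + S)) = 2 + 1/(120 + (2*S² + S)) = 2 + 1/(120 + (S + 2*S²)) = 2 + 1/(120 + S + 2*S²))
J(t(6))² = ((241 + 2*(-5) + 4*(-5)²)/(120 - 5 + 2*(-5)²))² = ((241 - 10 + 4*25)/(120 - 5 + 2*25))² = ((241 - 10 + 100)/(120 - 5 + 50))² = (331/165)² = 109561/27225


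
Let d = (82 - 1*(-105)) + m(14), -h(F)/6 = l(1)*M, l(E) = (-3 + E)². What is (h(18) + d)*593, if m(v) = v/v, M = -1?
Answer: 125716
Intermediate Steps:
h(F) = 24 (h(F) = -6*(-3 + 1)²*(-1) = -6*(-2)²*(-1) = -24*(-1) = -6*(-4) = 24)
m(v) = 1
d = 188 (d = (82 - 1*(-105)) + 1 = (82 + 105) + 1 = 187 + 1 = 188)
(h(18) + d)*593 = (24 + 188)*593 = 212*593 = 125716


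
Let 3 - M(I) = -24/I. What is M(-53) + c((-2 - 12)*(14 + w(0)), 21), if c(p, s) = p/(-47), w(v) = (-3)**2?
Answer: 23411/2491 ≈ 9.3982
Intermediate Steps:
w(v) = 9
M(I) = 3 + 24/I (M(I) = 3 - (-24)/I = 3 + 24/I)
c(p, s) = -p/47 (c(p, s) = p*(-1/47) = -p/47)
M(-53) + c((-2 - 12)*(14 + w(0)), 21) = (3 + 24/(-53)) - (-2 - 12)*(14 + 9)/47 = (3 + 24*(-1/53)) - (-14)*23/47 = (3 - 24/53) - 1/47*(-322) = 135/53 + 322/47 = 23411/2491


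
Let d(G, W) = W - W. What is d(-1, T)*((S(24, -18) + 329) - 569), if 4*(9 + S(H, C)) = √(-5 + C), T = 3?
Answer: 0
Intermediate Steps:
d(G, W) = 0
S(H, C) = -9 + √(-5 + C)/4
d(-1, T)*((S(24, -18) + 329) - 569) = 0*(((-9 + √(-5 - 18)/4) + 329) - 569) = 0*(((-9 + √(-23)/4) + 329) - 569) = 0*(((-9 + (I*√23)/4) + 329) - 569) = 0*(((-9 + I*√23/4) + 329) - 569) = 0*((320 + I*√23/4) - 569) = 0*(-249 + I*√23/4) = 0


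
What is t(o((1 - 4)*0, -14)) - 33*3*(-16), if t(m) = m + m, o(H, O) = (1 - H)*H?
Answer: 1584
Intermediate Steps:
o(H, O) = H*(1 - H)
t(m) = 2*m
t(o((1 - 4)*0, -14)) - 33*3*(-16) = 2*(((1 - 4)*0)*(1 - (1 - 4)*0)) - 33*3*(-16) = 2*((-3*0)*(1 - (-3)*0)) - 99*(-16) = 2*(0*(1 - 1*0)) - 1*(-1584) = 2*(0*(1 + 0)) + 1584 = 2*(0*1) + 1584 = 2*0 + 1584 = 0 + 1584 = 1584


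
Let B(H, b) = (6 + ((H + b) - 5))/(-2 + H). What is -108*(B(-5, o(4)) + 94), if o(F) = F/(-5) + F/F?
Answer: -357372/35 ≈ -10211.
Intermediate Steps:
o(F) = 1 - F/5 (o(F) = F*(-1/5) + 1 = -F/5 + 1 = 1 - F/5)
B(H, b) = (1 + H + b)/(-2 + H) (B(H, b) = (6 + (-5 + H + b))/(-2 + H) = (1 + H + b)/(-2 + H))
-108*(B(-5, o(4)) + 94) = -108*((1 - 5 + (1 - 1/5*4))/(-2 - 5) + 94) = -108*((1 - 5 + (1 - 4/5))/(-7) + 94) = -108*(-(1 - 5 + 1/5)/7 + 94) = -108*(-1/7*(-19/5) + 94) = -108*(19/35 + 94) = -108*3309/35 = -357372/35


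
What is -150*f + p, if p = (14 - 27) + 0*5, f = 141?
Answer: -21163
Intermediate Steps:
p = -13 (p = -13 + 0 = -13)
-150*f + p = -150*141 - 13 = -21150 - 13 = -21163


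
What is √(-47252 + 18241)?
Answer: I*√29011 ≈ 170.33*I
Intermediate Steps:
√(-47252 + 18241) = √(-29011) = I*√29011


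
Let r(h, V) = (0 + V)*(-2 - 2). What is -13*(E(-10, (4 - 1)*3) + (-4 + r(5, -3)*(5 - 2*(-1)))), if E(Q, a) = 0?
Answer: -1040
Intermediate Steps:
r(h, V) = -4*V (r(h, V) = V*(-4) = -4*V)
-13*(E(-10, (4 - 1)*3) + (-4 + r(5, -3)*(5 - 2*(-1)))) = -13*(0 + (-4 + (-4*(-3))*(5 - 2*(-1)))) = -13*(0 + (-4 + 12*(5 + 2))) = -13*(0 + (-4 + 12*7)) = -13*(0 + (-4 + 84)) = -13*(0 + 80) = -13*80 = -1040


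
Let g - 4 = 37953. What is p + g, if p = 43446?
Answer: 81403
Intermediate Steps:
g = 37957 (g = 4 + 37953 = 37957)
p + g = 43446 + 37957 = 81403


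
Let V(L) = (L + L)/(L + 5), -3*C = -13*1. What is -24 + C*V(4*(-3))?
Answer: -64/7 ≈ -9.1429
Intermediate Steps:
C = 13/3 (C = -(-13)/3 = -1/3*(-13) = 13/3 ≈ 4.3333)
V(L) = 2*L/(5 + L) (V(L) = (2*L)/(5 + L) = 2*L/(5 + L))
-24 + C*V(4*(-3)) = -24 + 13*(2*(4*(-3))/(5 + 4*(-3)))/3 = -24 + 13*(2*(-12)/(5 - 12))/3 = -24 + 13*(2*(-12)/(-7))/3 = -24 + 13*(2*(-12)*(-1/7))/3 = -24 + (13/3)*(24/7) = -24 + 104/7 = -64/7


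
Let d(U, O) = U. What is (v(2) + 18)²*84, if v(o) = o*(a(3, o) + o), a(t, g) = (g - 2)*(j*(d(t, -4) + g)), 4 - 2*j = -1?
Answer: 40656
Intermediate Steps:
j = 5/2 (j = 2 - ½*(-1) = 2 + ½ = 5/2 ≈ 2.5000)
a(t, g) = (-2 + g)*(5*g/2 + 5*t/2) (a(t, g) = (g - 2)*(5*(t + g)/2) = (-2 + g)*(5*(g + t)/2) = (-2 + g)*(5*g/2 + 5*t/2))
v(o) = o*(-15 + 5*o²/2 + 7*o/2) (v(o) = o*((-5*o - 5*3 + 5*o²/2 + (5/2)*o*3) + o) = o*((-5*o - 15 + 5*o²/2 + 15*o/2) + o) = o*((-15 + 5*o/2 + 5*o²/2) + o) = o*(-15 + 5*o²/2 + 7*o/2))
(v(2) + 18)²*84 = ((½)*2*(-30 + 5*2² + 7*2) + 18)²*84 = ((½)*2*(-30 + 5*4 + 14) + 18)²*84 = ((½)*2*(-30 + 20 + 14) + 18)²*84 = ((½)*2*4 + 18)²*84 = (4 + 18)²*84 = 22²*84 = 484*84 = 40656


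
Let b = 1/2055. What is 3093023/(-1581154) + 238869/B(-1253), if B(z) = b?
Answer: 776150223674407/1581154 ≈ 4.9088e+8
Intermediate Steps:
b = 1/2055 ≈ 0.00048662
B(z) = 1/2055
3093023/(-1581154) + 238869/B(-1253) = 3093023/(-1581154) + 238869/(1/2055) = 3093023*(-1/1581154) + 238869*2055 = -3093023/1581154 + 490875795 = 776150223674407/1581154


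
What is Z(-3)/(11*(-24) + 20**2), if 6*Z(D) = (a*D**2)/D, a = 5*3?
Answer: -15/272 ≈ -0.055147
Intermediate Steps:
a = 15
Z(D) = 5*D/2 (Z(D) = ((15*D**2)/D)/6 = (15*D)/6 = 5*D/2)
Z(-3)/(11*(-24) + 20**2) = ((5/2)*(-3))/(11*(-24) + 20**2) = -15/(2*(-264 + 400)) = -15/2/136 = -15/2*1/136 = -15/272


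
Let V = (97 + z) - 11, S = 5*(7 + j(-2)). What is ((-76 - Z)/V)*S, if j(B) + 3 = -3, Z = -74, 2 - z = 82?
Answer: -5/3 ≈ -1.6667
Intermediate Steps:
z = -80 (z = 2 - 1*82 = 2 - 82 = -80)
j(B) = -6 (j(B) = -3 - 3 = -6)
S = 5 (S = 5*(7 - 6) = 5*1 = 5)
V = 6 (V = (97 - 80) - 11 = 17 - 11 = 6)
((-76 - Z)/V)*S = ((-76 - 1*(-74))/6)*5 = ((-76 + 74)*(⅙))*5 = -2*⅙*5 = -⅓*5 = -5/3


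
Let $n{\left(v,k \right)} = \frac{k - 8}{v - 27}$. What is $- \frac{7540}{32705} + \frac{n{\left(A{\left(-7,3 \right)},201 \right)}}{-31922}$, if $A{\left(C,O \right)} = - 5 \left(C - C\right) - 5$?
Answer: $- \frac{1539165619}{6681657664} \approx -0.23036$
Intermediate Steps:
$A{\left(C,O \right)} = -5$ ($A{\left(C,O \right)} = \left(-5\right) 0 - 5 = 0 - 5 = -5$)
$n{\left(v,k \right)} = \frac{-8 + k}{-27 + v}$
$- \frac{7540}{32705} + \frac{n{\left(A{\left(-7,3 \right)},201 \right)}}{-31922} = - \frac{7540}{32705} + \frac{\frac{1}{-27 - 5} \left(-8 + 201\right)}{-31922} = \left(-7540\right) \frac{1}{32705} + \frac{1}{-32} \cdot 193 \left(- \frac{1}{31922}\right) = - \frac{1508}{6541} + \left(- \frac{1}{32}\right) 193 \left(- \frac{1}{31922}\right) = - \frac{1508}{6541} - - \frac{193}{1021504} = - \frac{1508}{6541} + \frac{193}{1021504} = - \frac{1539165619}{6681657664}$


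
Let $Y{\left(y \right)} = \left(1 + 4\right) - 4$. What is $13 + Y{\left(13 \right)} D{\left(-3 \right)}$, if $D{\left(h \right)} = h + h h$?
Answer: $19$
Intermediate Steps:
$D{\left(h \right)} = h + h^{2}$
$Y{\left(y \right)} = 1$ ($Y{\left(y \right)} = 5 - 4 = 1$)
$13 + Y{\left(13 \right)} D{\left(-3 \right)} = 13 + 1 \left(- 3 \left(1 - 3\right)\right) = 13 + 1 \left(\left(-3\right) \left(-2\right)\right) = 13 + 1 \cdot 6 = 13 + 6 = 19$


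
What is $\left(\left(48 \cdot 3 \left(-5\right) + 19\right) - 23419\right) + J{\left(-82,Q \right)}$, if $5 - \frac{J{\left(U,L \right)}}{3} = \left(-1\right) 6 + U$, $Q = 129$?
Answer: $-23841$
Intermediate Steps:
$J{\left(U,L \right)} = 33 - 3 U$ ($J{\left(U,L \right)} = 15 - 3 \left(\left(-1\right) 6 + U\right) = 15 - 3 \left(-6 + U\right) = 15 - \left(-18 + 3 U\right) = 33 - 3 U$)
$\left(\left(48 \cdot 3 \left(-5\right) + 19\right) - 23419\right) + J{\left(-82,Q \right)} = \left(\left(48 \cdot 3 \left(-5\right) + 19\right) - 23419\right) + \left(33 - -246\right) = \left(\left(48 \left(-15\right) + 19\right) - 23419\right) + \left(33 + 246\right) = \left(\left(-720 + 19\right) - 23419\right) + 279 = \left(-701 - 23419\right) + 279 = -24120 + 279 = -23841$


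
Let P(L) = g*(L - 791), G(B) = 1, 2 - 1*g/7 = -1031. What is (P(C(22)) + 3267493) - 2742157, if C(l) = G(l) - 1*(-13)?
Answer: -5093151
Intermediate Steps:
g = 7231 (g = 14 - 7*(-1031) = 14 + 7217 = 7231)
C(l) = 14 (C(l) = 1 - 1*(-13) = 1 + 13 = 14)
P(L) = -5719721 + 7231*L (P(L) = 7231*(L - 791) = 7231*(-791 + L) = -5719721 + 7231*L)
(P(C(22)) + 3267493) - 2742157 = ((-5719721 + 7231*14) + 3267493) - 2742157 = ((-5719721 + 101234) + 3267493) - 2742157 = (-5618487 + 3267493) - 2742157 = -2350994 - 2742157 = -5093151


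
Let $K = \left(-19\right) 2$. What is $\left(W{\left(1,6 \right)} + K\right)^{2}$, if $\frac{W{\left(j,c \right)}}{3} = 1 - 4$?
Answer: $2209$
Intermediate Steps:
$W{\left(j,c \right)} = -9$ ($W{\left(j,c \right)} = 3 \left(1 - 4\right) = 3 \left(-3\right) = -9$)
$K = -38$
$\left(W{\left(1,6 \right)} + K\right)^{2} = \left(-9 - 38\right)^{2} = \left(-47\right)^{2} = 2209$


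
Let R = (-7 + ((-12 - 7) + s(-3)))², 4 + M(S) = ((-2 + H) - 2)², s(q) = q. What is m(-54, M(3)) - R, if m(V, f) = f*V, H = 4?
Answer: -625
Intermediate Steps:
M(S) = -4 (M(S) = -4 + ((-2 + 4) - 2)² = -4 + (2 - 2)² = -4 + 0² = -4 + 0 = -4)
R = 841 (R = (-7 + ((-12 - 7) - 3))² = (-7 + (-19 - 3))² = (-7 - 22)² = (-29)² = 841)
m(V, f) = V*f
m(-54, M(3)) - R = -54*(-4) - 1*841 = 216 - 841 = -625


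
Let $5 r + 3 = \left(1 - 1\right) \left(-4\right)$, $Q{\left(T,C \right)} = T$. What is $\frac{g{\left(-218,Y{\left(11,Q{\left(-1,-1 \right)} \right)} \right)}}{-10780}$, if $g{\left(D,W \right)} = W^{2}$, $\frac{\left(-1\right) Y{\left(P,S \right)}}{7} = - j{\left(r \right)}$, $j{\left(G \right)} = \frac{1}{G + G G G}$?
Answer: $- \frac{3125}{457776} \approx -0.0068265$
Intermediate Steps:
$r = - \frac{3}{5}$ ($r = - \frac{3}{5} + \frac{\left(1 - 1\right) \left(-4\right)}{5} = - \frac{3}{5} + \frac{0 \left(-4\right)}{5} = - \frac{3}{5} + \frac{1}{5} \cdot 0 = - \frac{3}{5} + 0 = - \frac{3}{5} \approx -0.6$)
$j{\left(G \right)} = \frac{1}{G + G^{3}}$ ($j{\left(G \right)} = \frac{1}{G + G^{2} G} = \frac{1}{G + G^{3}}$)
$Y{\left(P,S \right)} = - \frac{875}{102}$ ($Y{\left(P,S \right)} = - 7 \left(- \frac{1}{- \frac{3}{5} + \left(- \frac{3}{5}\right)^{3}}\right) = - 7 \left(- \frac{1}{- \frac{3}{5} - \frac{27}{125}}\right) = - 7 \left(- \frac{1}{- \frac{102}{125}}\right) = - 7 \left(\left(-1\right) \left(- \frac{125}{102}\right)\right) = \left(-7\right) \frac{125}{102} = - \frac{875}{102}$)
$\frac{g{\left(-218,Y{\left(11,Q{\left(-1,-1 \right)} \right)} \right)}}{-10780} = \frac{\left(- \frac{875}{102}\right)^{2}}{-10780} = \frac{765625}{10404} \left(- \frac{1}{10780}\right) = - \frac{3125}{457776}$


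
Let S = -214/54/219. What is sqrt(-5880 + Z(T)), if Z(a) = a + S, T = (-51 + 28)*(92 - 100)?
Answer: I*sqrt(2458680515)/657 ≈ 75.472*I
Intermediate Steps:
T = 184 (T = -23*(-8) = 184)
S = -107/5913 (S = -214*1/54*(1/219) = -107/27*1/219 = -107/5913 ≈ -0.018096)
Z(a) = -107/5913 + a (Z(a) = a - 107/5913 = -107/5913 + a)
sqrt(-5880 + Z(T)) = sqrt(-5880 + (-107/5913 + 184)) = sqrt(-5880 + 1087885/5913) = sqrt(-33680555/5913) = I*sqrt(2458680515)/657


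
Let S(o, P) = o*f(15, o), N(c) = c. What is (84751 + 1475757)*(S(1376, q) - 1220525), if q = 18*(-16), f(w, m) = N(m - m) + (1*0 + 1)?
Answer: -1902491767692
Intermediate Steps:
f(w, m) = 1 (f(w, m) = (m - m) + (1*0 + 1) = 0 + (0 + 1) = 0 + 1 = 1)
q = -288
S(o, P) = o (S(o, P) = o*1 = o)
(84751 + 1475757)*(S(1376, q) - 1220525) = (84751 + 1475757)*(1376 - 1220525) = 1560508*(-1219149) = -1902491767692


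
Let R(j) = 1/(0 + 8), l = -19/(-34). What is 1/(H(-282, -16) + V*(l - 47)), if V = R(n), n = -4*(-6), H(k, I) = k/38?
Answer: -5168/68353 ≈ -0.075608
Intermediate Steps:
H(k, I) = k/38 (H(k, I) = k*(1/38) = k/38)
n = 24
l = 19/34 (l = -19*(-1/34) = 19/34 ≈ 0.55882)
R(j) = ⅛ (R(j) = 1/8 = ⅛)
V = ⅛ ≈ 0.12500
1/(H(-282, -16) + V*(l - 47)) = 1/((1/38)*(-282) + (19/34 - 47)/8) = 1/(-141/19 + (⅛)*(-1579/34)) = 1/(-141/19 - 1579/272) = 1/(-68353/5168) = -5168/68353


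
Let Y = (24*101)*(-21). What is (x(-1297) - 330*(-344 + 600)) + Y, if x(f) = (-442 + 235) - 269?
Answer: -135860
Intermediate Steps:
Y = -50904 (Y = 2424*(-21) = -50904)
x(f) = -476 (x(f) = -207 - 269 = -476)
(x(-1297) - 330*(-344 + 600)) + Y = (-476 - 330*(-344 + 600)) - 50904 = (-476 - 330*256) - 50904 = (-476 - 84480) - 50904 = -84956 - 50904 = -135860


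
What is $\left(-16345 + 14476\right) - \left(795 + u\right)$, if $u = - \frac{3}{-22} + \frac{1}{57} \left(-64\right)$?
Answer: $- \frac{3339419}{1254} \approx -2663.0$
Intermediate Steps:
$u = - \frac{1237}{1254}$ ($u = \left(-3\right) \left(- \frac{1}{22}\right) + \frac{1}{57} \left(-64\right) = \frac{3}{22} - \frac{64}{57} = - \frac{1237}{1254} \approx -0.98644$)
$\left(-16345 + 14476\right) - \left(795 + u\right) = \left(-16345 + 14476\right) - \frac{995693}{1254} = -1869 + \left(-795 + \frac{1237}{1254}\right) = -1869 - \frac{995693}{1254} = - \frac{3339419}{1254}$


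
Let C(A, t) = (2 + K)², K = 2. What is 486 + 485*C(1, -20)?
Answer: 8246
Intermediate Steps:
C(A, t) = 16 (C(A, t) = (2 + 2)² = 4² = 16)
486 + 485*C(1, -20) = 486 + 485*16 = 486 + 7760 = 8246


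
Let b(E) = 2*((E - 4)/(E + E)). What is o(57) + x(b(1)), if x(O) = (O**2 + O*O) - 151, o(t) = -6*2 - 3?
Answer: -148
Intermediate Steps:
o(t) = -15 (o(t) = -12 - 3 = -15)
b(E) = (-4 + E)/E (b(E) = 2*((-4 + E)/((2*E))) = 2*((-4 + E)*(1/(2*E))) = 2*((-4 + E)/(2*E)) = (-4 + E)/E)
x(O) = -151 + 2*O**2 (x(O) = (O**2 + O**2) - 151 = 2*O**2 - 151 = -151 + 2*O**2)
o(57) + x(b(1)) = -15 + (-151 + 2*((-4 + 1)/1)**2) = -15 + (-151 + 2*(1*(-3))**2) = -15 + (-151 + 2*(-3)**2) = -15 + (-151 + 2*9) = -15 + (-151 + 18) = -15 - 133 = -148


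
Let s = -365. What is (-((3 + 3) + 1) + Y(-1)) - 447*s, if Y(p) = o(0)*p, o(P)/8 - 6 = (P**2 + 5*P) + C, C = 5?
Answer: 163060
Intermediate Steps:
o(P) = 88 + 8*P**2 + 40*P (o(P) = 48 + 8*((P**2 + 5*P) + 5) = 48 + 8*(5 + P**2 + 5*P) = 48 + (40 + 8*P**2 + 40*P) = 88 + 8*P**2 + 40*P)
Y(p) = 88*p (Y(p) = (88 + 8*0**2 + 40*0)*p = (88 + 8*0 + 0)*p = (88 + 0 + 0)*p = 88*p)
(-((3 + 3) + 1) + Y(-1)) - 447*s = (-((3 + 3) + 1) + 88*(-1)) - 447*(-365) = (-(6 + 1) - 88) + 163155 = (-1*7 - 88) + 163155 = (-7 - 88) + 163155 = -95 + 163155 = 163060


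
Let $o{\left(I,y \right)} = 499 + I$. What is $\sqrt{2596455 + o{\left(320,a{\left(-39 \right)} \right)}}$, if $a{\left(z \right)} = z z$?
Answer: $3 \sqrt{288586} \approx 1611.6$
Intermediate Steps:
$a{\left(z \right)} = z^{2}$
$\sqrt{2596455 + o{\left(320,a{\left(-39 \right)} \right)}} = \sqrt{2596455 + \left(499 + 320\right)} = \sqrt{2596455 + 819} = \sqrt{2597274} = 3 \sqrt{288586}$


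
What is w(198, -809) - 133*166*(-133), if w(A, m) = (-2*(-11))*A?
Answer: 2940730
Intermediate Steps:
w(A, m) = 22*A
w(198, -809) - 133*166*(-133) = 22*198 - 133*166*(-133) = 4356 - 22078*(-133) = 4356 + 2936374 = 2940730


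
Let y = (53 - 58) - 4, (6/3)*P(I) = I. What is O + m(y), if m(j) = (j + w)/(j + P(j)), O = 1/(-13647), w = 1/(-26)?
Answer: 1068898/1596699 ≈ 0.66944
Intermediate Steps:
P(I) = I/2
w = -1/26 ≈ -0.038462
O = -1/13647 ≈ -7.3276e-5
y = -9 (y = -5 - 4 = -9)
m(j) = 2*(-1/26 + j)/(3*j) (m(j) = (j - 1/26)/(j + j/2) = (-1/26 + j)/((3*j/2)) = (-1/26 + j)*(2/(3*j)) = 2*(-1/26 + j)/(3*j))
O + m(y) = -1/13647 + (1/39)*(-1 + 26*(-9))/(-9) = -1/13647 + (1/39)*(-1/9)*(-1 - 234) = -1/13647 + (1/39)*(-1/9)*(-235) = -1/13647 + 235/351 = 1068898/1596699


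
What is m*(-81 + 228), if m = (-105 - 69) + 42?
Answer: -19404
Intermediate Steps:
m = -132 (m = -174 + 42 = -132)
m*(-81 + 228) = -132*(-81 + 228) = -132*147 = -19404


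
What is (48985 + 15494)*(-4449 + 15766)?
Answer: 729708843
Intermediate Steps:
(48985 + 15494)*(-4449 + 15766) = 64479*11317 = 729708843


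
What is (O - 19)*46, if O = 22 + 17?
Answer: 920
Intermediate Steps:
O = 39
(O - 19)*46 = (39 - 19)*46 = 20*46 = 920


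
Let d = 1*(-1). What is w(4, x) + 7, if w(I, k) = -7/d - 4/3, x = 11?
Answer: 38/3 ≈ 12.667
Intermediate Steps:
d = -1
w(I, k) = 17/3 (w(I, k) = -7/(-1) - 4/3 = -7*(-1) - 4*⅓ = 7 - 4/3 = 17/3)
w(4, x) + 7 = 17/3 + 7 = 38/3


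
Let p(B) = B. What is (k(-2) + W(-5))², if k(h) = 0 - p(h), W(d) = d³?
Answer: 15129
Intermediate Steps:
k(h) = -h (k(h) = 0 - h = -h)
(k(-2) + W(-5))² = (-1*(-2) + (-5)³)² = (2 - 125)² = (-123)² = 15129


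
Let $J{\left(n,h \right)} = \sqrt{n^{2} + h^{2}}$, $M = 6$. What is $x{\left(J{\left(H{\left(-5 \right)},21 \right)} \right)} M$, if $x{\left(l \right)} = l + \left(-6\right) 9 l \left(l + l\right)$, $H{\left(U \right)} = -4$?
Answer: $-296136 + 6 \sqrt{457} \approx -2.9601 \cdot 10^{5}$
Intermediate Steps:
$J{\left(n,h \right)} = \sqrt{h^{2} + n^{2}}$
$x{\left(l \right)} = l - 108 l^{2}$ ($x{\left(l \right)} = l - 54 l 2 l = l - 54 \cdot 2 l^{2} = l - 108 l^{2}$)
$x{\left(J{\left(H{\left(-5 \right)},21 \right)} \right)} M = \sqrt{21^{2} + \left(-4\right)^{2}} \left(1 - 108 \sqrt{21^{2} + \left(-4\right)^{2}}\right) 6 = \sqrt{441 + 16} \left(1 - 108 \sqrt{441 + 16}\right) 6 = \sqrt{457} \left(1 - 108 \sqrt{457}\right) 6 = 6 \sqrt{457} \left(1 - 108 \sqrt{457}\right)$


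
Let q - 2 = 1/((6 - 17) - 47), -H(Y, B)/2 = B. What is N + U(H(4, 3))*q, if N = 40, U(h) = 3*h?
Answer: 125/29 ≈ 4.3103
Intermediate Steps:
H(Y, B) = -2*B
q = 115/58 (q = 2 + 1/((6 - 17) - 47) = 2 + 1/(-11 - 47) = 2 + 1/(-58) = 2 - 1/58 = 115/58 ≈ 1.9828)
N + U(H(4, 3))*q = 40 + (3*(-2*3))*(115/58) = 40 + (3*(-6))*(115/58) = 40 - 18*115/58 = 40 - 1035/29 = 125/29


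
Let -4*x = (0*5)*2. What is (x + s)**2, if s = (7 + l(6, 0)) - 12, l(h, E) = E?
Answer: 25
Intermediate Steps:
x = 0 (x = -0*5*2/4 = -0*2 = -1/4*0 = 0)
s = -5 (s = (7 + 0) - 12 = 7 - 12 = -5)
(x + s)**2 = (0 - 5)**2 = (-5)**2 = 25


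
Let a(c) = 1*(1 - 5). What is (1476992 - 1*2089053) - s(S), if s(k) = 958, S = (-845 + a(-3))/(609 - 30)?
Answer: -613019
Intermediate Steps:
a(c) = -4 (a(c) = 1*(-4) = -4)
S = -283/193 (S = (-845 - 4)/(609 - 30) = -849/579 = -849*1/579 = -283/193 ≈ -1.4663)
(1476992 - 1*2089053) - s(S) = (1476992 - 1*2089053) - 1*958 = (1476992 - 2089053) - 958 = -612061 - 958 = -613019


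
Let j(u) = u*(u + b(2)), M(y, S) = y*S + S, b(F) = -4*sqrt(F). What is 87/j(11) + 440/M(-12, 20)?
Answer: -91/89 + 348*sqrt(2)/979 ≈ -0.51977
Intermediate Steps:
M(y, S) = S + S*y (M(y, S) = S*y + S = S + S*y)
j(u) = u*(u - 4*sqrt(2))
87/j(11) + 440/M(-12, 20) = 87/((11*(11 - 4*sqrt(2)))) + 440/((20*(1 - 12))) = 87/(121 - 44*sqrt(2)) + 440/((20*(-11))) = 87/(121 - 44*sqrt(2)) + 440/(-220) = 87/(121 - 44*sqrt(2)) + 440*(-1/220) = 87/(121 - 44*sqrt(2)) - 2 = -2 + 87/(121 - 44*sqrt(2))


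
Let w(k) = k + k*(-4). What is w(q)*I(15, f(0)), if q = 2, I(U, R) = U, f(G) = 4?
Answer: -90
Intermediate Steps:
w(k) = -3*k (w(k) = k - 4*k = -3*k)
w(q)*I(15, f(0)) = -3*2*15 = -6*15 = -90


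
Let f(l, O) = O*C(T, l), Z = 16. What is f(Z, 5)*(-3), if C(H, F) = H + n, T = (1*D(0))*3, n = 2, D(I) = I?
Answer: -30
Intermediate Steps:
T = 0 (T = (1*0)*3 = 0*3 = 0)
C(H, F) = 2 + H (C(H, F) = H + 2 = 2 + H)
f(l, O) = 2*O (f(l, O) = O*(2 + 0) = O*2 = 2*O)
f(Z, 5)*(-3) = (2*5)*(-3) = 10*(-3) = -30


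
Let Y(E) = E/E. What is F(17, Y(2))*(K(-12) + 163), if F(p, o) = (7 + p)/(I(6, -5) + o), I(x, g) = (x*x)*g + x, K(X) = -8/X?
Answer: -3928/173 ≈ -22.705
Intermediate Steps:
I(x, g) = x + g*x² (I(x, g) = x²*g + x = g*x² + x = x + g*x²)
Y(E) = 1
F(p, o) = (7 + p)/(-174 + o) (F(p, o) = (7 + p)/(6*(1 - 5*6) + o) = (7 + p)/(6*(1 - 30) + o) = (7 + p)/(6*(-29) + o) = (7 + p)/(-174 + o))
F(17, Y(2))*(K(-12) + 163) = ((7 + 17)/(-174 + 1))*(-8/(-12) + 163) = (24/(-173))*(-8*(-1/12) + 163) = (-1/173*24)*(⅔ + 163) = -24/173*491/3 = -3928/173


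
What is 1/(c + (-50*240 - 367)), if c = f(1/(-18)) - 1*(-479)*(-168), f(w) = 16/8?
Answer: -1/92837 ≈ -1.0772e-5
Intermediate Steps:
f(w) = 2 (f(w) = 16*(1/8) = 2)
c = -80470 (c = 2 - 1*(-479)*(-168) = 2 + 479*(-168) = 2 - 80472 = -80470)
1/(c + (-50*240 - 367)) = 1/(-80470 + (-50*240 - 367)) = 1/(-80470 + (-12000 - 367)) = 1/(-80470 - 12367) = 1/(-92837) = -1/92837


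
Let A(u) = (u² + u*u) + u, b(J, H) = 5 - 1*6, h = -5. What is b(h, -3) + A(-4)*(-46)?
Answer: -1289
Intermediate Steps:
b(J, H) = -1 (b(J, H) = 5 - 6 = -1)
A(u) = u + 2*u² (A(u) = (u² + u²) + u = 2*u² + u = u + 2*u²)
b(h, -3) + A(-4)*(-46) = -1 - 4*(1 + 2*(-4))*(-46) = -1 - 4*(1 - 8)*(-46) = -1 - 4*(-7)*(-46) = -1 + 28*(-46) = -1 - 1288 = -1289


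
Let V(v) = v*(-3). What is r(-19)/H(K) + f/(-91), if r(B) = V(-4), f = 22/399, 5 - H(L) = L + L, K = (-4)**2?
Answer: -48478/108927 ≈ -0.44505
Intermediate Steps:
K = 16
H(L) = 5 - 2*L (H(L) = 5 - (L + L) = 5 - 2*L)
f = 22/399 (f = 22*(1/399) = 22/399 ≈ 0.055138)
V(v) = -3*v
r(B) = 12 (r(B) = -3*(-4) = 12)
r(-19)/H(K) + f/(-91) = 12/(5 - 2*16) + (22/399)/(-91) = 12/(5 - 32) + (22/399)*(-1/91) = 12/(-27) - 22/36309 = 12*(-1/27) - 22/36309 = -4/9 - 22/36309 = -48478/108927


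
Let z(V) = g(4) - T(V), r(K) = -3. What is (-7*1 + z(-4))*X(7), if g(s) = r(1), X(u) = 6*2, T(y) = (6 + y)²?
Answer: -168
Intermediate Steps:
X(u) = 12
g(s) = -3
z(V) = -3 - (6 + V)²
(-7*1 + z(-4))*X(7) = (-7*1 + (-3 - (6 - 4)²))*12 = (-7 + (-3 - 1*2²))*12 = (-7 + (-3 - 1*4))*12 = (-7 + (-3 - 4))*12 = (-7 - 7)*12 = -14*12 = -168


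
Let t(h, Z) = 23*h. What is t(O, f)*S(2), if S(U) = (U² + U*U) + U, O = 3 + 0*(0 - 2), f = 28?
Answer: 690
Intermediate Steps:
O = 3 (O = 3 + 0*(-2) = 3 + 0 = 3)
S(U) = U + 2*U² (S(U) = (U² + U²) + U = 2*U² + U = U + 2*U²)
t(O, f)*S(2) = (23*3)*(2*(1 + 2*2)) = 69*(2*(1 + 4)) = 69*(2*5) = 69*10 = 690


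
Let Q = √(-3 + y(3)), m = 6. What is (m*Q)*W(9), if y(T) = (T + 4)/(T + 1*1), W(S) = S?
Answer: 27*I*√5 ≈ 60.374*I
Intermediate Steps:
y(T) = (4 + T)/(1 + T) (y(T) = (4 + T)/(T + 1) = (4 + T)/(1 + T))
Q = I*√5/2 (Q = √(-3 + (4 + 3)/(1 + 3)) = √(-3 + 7/4) = √(-5/4) = I*√5/2 ≈ 1.118*I)
(m*Q)*W(9) = (6*(I*√5/2))*9 = (3*I*√5)*9 = 27*I*√5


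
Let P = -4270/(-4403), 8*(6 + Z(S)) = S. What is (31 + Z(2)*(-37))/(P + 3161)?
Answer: 613275/7955516 ≈ 0.077088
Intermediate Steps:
Z(S) = -6 + S/8
P = 610/629 (P = -4270*(-1/4403) = 610/629 ≈ 0.96979)
(31 + Z(2)*(-37))/(P + 3161) = (31 + (-6 + (⅛)*2)*(-37))/(610/629 + 3161) = (31 + (-6 + ¼)*(-37))/(1988879/629) = (31 - 23/4*(-37))*(629/1988879) = (31 + 851/4)*(629/1988879) = (975/4)*(629/1988879) = 613275/7955516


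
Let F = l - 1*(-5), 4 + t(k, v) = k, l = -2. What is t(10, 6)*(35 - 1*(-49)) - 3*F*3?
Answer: 477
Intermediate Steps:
t(k, v) = -4 + k
F = 3 (F = -2 - 1*(-5) = -2 + 5 = 3)
t(10, 6)*(35 - 1*(-49)) - 3*F*3 = (-4 + 10)*(35 - 1*(-49)) - 3*3*3 = 6*(35 + 49) - 9*3 = 6*84 - 27 = 504 - 27 = 477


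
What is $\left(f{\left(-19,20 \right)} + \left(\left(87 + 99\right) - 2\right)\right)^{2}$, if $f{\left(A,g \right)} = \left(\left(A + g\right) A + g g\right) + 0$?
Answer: $319225$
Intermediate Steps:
$f{\left(A,g \right)} = g^{2} + A \left(A + g\right)$ ($f{\left(A,g \right)} = \left(A \left(A + g\right) + g^{2}\right) + 0 = \left(g^{2} + A \left(A + g\right)\right) + 0 = g^{2} + A \left(A + g\right)$)
$\left(f{\left(-19,20 \right)} + \left(\left(87 + 99\right) - 2\right)\right)^{2} = \left(\left(\left(-19\right)^{2} + 20^{2} - 380\right) + \left(\left(87 + 99\right) - 2\right)\right)^{2} = \left(\left(361 + 400 - 380\right) + \left(186 - 2\right)\right)^{2} = \left(381 + 184\right)^{2} = 565^{2} = 319225$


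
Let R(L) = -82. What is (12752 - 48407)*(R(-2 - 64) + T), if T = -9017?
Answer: 324424845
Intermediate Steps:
(12752 - 48407)*(R(-2 - 64) + T) = (12752 - 48407)*(-82 - 9017) = -35655*(-9099) = 324424845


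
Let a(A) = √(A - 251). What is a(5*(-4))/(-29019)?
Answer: -I*√271/29019 ≈ -0.00056729*I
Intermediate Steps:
a(A) = √(-251 + A)
a(5*(-4))/(-29019) = √(-251 + 5*(-4))/(-29019) = √(-251 - 20)*(-1/29019) = √(-271)*(-1/29019) = (I*√271)*(-1/29019) = -I*√271/29019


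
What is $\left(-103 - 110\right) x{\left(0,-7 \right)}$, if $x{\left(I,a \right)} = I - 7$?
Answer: $1491$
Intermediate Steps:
$x{\left(I,a \right)} = -7 + I$
$\left(-103 - 110\right) x{\left(0,-7 \right)} = \left(-103 - 110\right) \left(-7 + 0\right) = \left(-213\right) \left(-7\right) = 1491$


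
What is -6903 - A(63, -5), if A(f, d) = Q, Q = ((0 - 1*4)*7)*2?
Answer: -6847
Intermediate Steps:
Q = -56 (Q = ((0 - 4)*7)*2 = -4*7*2 = -28*2 = -56)
A(f, d) = -56
-6903 - A(63, -5) = -6903 - 1*(-56) = -6903 + 56 = -6847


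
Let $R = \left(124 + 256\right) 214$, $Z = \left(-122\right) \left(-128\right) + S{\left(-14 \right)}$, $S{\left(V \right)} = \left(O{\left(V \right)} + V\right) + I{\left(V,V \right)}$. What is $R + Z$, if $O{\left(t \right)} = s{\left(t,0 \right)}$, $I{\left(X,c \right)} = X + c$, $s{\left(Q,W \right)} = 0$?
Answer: $96894$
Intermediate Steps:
$O{\left(t \right)} = 0$
$S{\left(V \right)} = 3 V$ ($S{\left(V \right)} = \left(0 + V\right) + \left(V + V\right) = V + 2 V = 3 V$)
$Z = 15574$ ($Z = \left(-122\right) \left(-128\right) + 3 \left(-14\right) = 15616 - 42 = 15574$)
$R = 81320$ ($R = 380 \cdot 214 = 81320$)
$R + Z = 81320 + 15574 = 96894$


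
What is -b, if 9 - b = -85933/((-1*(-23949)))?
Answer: -301474/23949 ≈ -12.588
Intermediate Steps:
b = 301474/23949 (b = 9 - (-85933)/((-1*(-23949))) = 9 - (-85933)/23949 = 9 - 1*(-85933/23949) = 9 + 85933/23949 = 301474/23949 ≈ 12.588)
-b = -1*301474/23949 = -301474/23949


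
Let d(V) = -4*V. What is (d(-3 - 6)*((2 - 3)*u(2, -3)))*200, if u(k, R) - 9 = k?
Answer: -79200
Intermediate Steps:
u(k, R) = 9 + k
(d(-3 - 6)*((2 - 3)*u(2, -3)))*200 = ((-4*(-3 - 6))*((2 - 3)*(9 + 2)))*200 = ((-4*(-9))*(-1*11))*200 = (36*(-11))*200 = -396*200 = -79200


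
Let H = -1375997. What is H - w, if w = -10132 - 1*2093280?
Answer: 727415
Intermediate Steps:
w = -2103412 (w = -10132 - 2093280 = -2103412)
H - w = -1375997 - 1*(-2103412) = -1375997 + 2103412 = 727415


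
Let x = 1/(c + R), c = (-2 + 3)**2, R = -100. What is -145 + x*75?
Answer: -4810/33 ≈ -145.76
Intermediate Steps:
c = 1 (c = 1**2 = 1)
x = -1/99 (x = 1/(1 - 100) = 1/(-99) = -1/99 ≈ -0.010101)
-145 + x*75 = -145 - 1/99*75 = -145 - 25/33 = -4810/33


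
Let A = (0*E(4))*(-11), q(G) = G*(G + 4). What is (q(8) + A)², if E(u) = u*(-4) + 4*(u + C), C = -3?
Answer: 9216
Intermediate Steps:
q(G) = G*(4 + G)
E(u) = -12 (E(u) = u*(-4) + 4*(u - 3) = -4*u + 4*(-3 + u) = -4*u + (-12 + 4*u) = -12)
A = 0 (A = (0*(-12))*(-11) = 0*(-11) = 0)
(q(8) + A)² = (8*(4 + 8) + 0)² = (8*12 + 0)² = (96 + 0)² = 96² = 9216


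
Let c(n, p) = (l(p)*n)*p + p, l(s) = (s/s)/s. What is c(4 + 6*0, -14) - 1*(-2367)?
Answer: 2357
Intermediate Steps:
l(s) = 1/s
c(n, p) = n + p (c(n, p) = (n/p)*p + p = n + p)
c(4 + 6*0, -14) - 1*(-2367) = ((4 + 6*0) - 14) - 1*(-2367) = ((4 + 0) - 14) + 2367 = (4 - 14) + 2367 = -10 + 2367 = 2357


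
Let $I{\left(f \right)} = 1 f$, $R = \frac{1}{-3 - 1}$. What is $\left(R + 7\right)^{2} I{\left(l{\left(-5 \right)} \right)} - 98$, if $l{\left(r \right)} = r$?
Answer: $- \frac{5213}{16} \approx -325.81$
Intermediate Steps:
$R = - \frac{1}{4}$ ($R = \frac{1}{-4} = - \frac{1}{4} \approx -0.25$)
$I{\left(f \right)} = f$
$\left(R + 7\right)^{2} I{\left(l{\left(-5 \right)} \right)} - 98 = \left(- \frac{1}{4} + 7\right)^{2} \left(-5\right) - 98 = \left(\frac{27}{4}\right)^{2} \left(-5\right) - 98 = \frac{729}{16} \left(-5\right) - 98 = - \frac{3645}{16} - 98 = - \frac{5213}{16}$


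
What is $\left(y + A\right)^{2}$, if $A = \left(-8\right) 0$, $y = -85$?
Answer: $7225$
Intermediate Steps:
$A = 0$
$\left(y + A\right)^{2} = \left(-85 + 0\right)^{2} = \left(-85\right)^{2} = 7225$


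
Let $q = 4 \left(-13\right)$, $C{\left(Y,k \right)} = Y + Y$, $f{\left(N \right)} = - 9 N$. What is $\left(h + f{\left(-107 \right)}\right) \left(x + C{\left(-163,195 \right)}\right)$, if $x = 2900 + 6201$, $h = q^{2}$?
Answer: $32177925$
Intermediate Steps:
$C{\left(Y,k \right)} = 2 Y$
$q = -52$
$h = 2704$ ($h = \left(-52\right)^{2} = 2704$)
$x = 9101$
$\left(h + f{\left(-107 \right)}\right) \left(x + C{\left(-163,195 \right)}\right) = \left(2704 - -963\right) \left(9101 + 2 \left(-163\right)\right) = \left(2704 + 963\right) \left(9101 - 326\right) = 3667 \cdot 8775 = 32177925$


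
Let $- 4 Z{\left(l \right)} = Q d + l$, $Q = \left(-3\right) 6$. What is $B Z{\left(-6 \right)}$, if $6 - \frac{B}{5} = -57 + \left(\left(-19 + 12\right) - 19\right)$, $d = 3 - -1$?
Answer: $\frac{17355}{2} \approx 8677.5$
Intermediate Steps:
$d = 4$ ($d = 3 + 1 = 4$)
$Q = -18$
$Z{\left(l \right)} = 18 - \frac{l}{4}$ ($Z{\left(l \right)} = - \frac{\left(-18\right) 4 + l}{4} = - \frac{-72 + l}{4} = 18 - \frac{l}{4}$)
$B = 445$ ($B = 30 - 5 \left(-57 + \left(\left(-19 + 12\right) - 19\right)\right) = 30 - 5 \left(-57 - 26\right) = 30 - -415 = 30 + 415 = 445$)
$B Z{\left(-6 \right)} = 445 \left(18 - - \frac{3}{2}\right) = 445 \left(18 + \frac{3}{2}\right) = 445 \cdot \frac{39}{2} = \frac{17355}{2}$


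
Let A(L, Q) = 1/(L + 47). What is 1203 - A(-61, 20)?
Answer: 16843/14 ≈ 1203.1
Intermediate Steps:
A(L, Q) = 1/(47 + L)
1203 - A(-61, 20) = 1203 - 1/(47 - 61) = 1203 - 1/(-14) = 1203 - 1*(-1/14) = 1203 + 1/14 = 16843/14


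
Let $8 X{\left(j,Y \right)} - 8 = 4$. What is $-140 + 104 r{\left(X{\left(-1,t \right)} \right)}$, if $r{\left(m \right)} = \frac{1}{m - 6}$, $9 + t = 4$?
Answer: $- \frac{1468}{9} \approx -163.11$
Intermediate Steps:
$t = -5$ ($t = -9 + 4 = -5$)
$X{\left(j,Y \right)} = \frac{3}{2}$ ($X{\left(j,Y \right)} = 1 + \frac{1}{8} \cdot 4 = 1 + \frac{1}{2} = \frac{3}{2}$)
$r{\left(m \right)} = \frac{1}{-6 + m}$
$-140 + 104 r{\left(X{\left(-1,t \right)} \right)} = -140 + \frac{104}{-6 + \frac{3}{2}} = -140 + \frac{104}{- \frac{9}{2}} = -140 + 104 \left(- \frac{2}{9}\right) = -140 - \frac{208}{9} = - \frac{1468}{9}$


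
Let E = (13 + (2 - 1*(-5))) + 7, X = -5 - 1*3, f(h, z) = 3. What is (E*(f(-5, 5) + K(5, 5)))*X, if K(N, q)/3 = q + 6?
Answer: -7776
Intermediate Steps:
X = -8 (X = -5 - 3 = -8)
E = 27 (E = (13 + (2 + 5)) + 7 = (13 + 7) + 7 = 20 + 7 = 27)
K(N, q) = 18 + 3*q (K(N, q) = 3*(q + 6) = 3*(6 + q) = 18 + 3*q)
(E*(f(-5, 5) + K(5, 5)))*X = (27*(3 + (18 + 3*5)))*(-8) = (27*(3 + (18 + 15)))*(-8) = (27*(3 + 33))*(-8) = (27*36)*(-8) = 972*(-8) = -7776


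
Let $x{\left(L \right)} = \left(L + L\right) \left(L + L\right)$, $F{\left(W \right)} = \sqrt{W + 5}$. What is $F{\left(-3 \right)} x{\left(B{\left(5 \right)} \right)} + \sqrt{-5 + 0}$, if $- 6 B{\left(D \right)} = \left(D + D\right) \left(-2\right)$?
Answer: $\frac{400 \sqrt{2}}{9} + i \sqrt{5} \approx 62.854 + 2.2361 i$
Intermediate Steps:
$F{\left(W \right)} = \sqrt{5 + W}$
$B{\left(D \right)} = \frac{2 D}{3}$ ($B{\left(D \right)} = - \frac{\left(D + D\right) \left(-2\right)}{6} = - \frac{2 D \left(-2\right)}{6} = - \frac{\left(-4\right) D}{6} = \frac{2 D}{3}$)
$x{\left(L \right)} = 4 L^{2}$ ($x{\left(L \right)} = 2 L 2 L = 4 L^{2}$)
$F{\left(-3 \right)} x{\left(B{\left(5 \right)} \right)} + \sqrt{-5 + 0} = \sqrt{5 - 3} \cdot 4 \left(\frac{2}{3} \cdot 5\right)^{2} + \sqrt{-5 + 0} = \sqrt{2} \cdot 4 \left(\frac{10}{3}\right)^{2} + \sqrt{-5} = \sqrt{2} \cdot 4 \cdot \frac{100}{9} + i \sqrt{5} = \sqrt{2} \cdot \frac{400}{9} + i \sqrt{5} = \frac{400 \sqrt{2}}{9} + i \sqrt{5}$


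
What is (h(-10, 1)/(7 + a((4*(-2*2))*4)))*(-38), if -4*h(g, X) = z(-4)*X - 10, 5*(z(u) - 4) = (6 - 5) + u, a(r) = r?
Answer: 11/10 ≈ 1.1000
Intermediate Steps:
z(u) = 21/5 + u/5 (z(u) = 4 + ((6 - 5) + u)/5 = 4 + (1 + u)/5 = 4 + (⅕ + u/5) = 21/5 + u/5)
h(g, X) = 5/2 - 17*X/20 (h(g, X) = -((21/5 + (⅕)*(-4))*X - 10)/4 = -((21/5 - ⅘)*X - 10)/4 = -(17*X/5 - 10)/4 = -(-10 + 17*X/5)/4 = 5/2 - 17*X/20)
(h(-10, 1)/(7 + a((4*(-2*2))*4)))*(-38) = ((5/2 - 17/20*1)/(7 + (4*(-2*2))*4))*(-38) = ((5/2 - 17/20)/(7 + (4*(-4))*4))*(-38) = (33/(20*(7 - 16*4)))*(-38) = (33/(20*(7 - 64)))*(-38) = ((33/20)/(-57))*(-38) = ((33/20)*(-1/57))*(-38) = -11/380*(-38) = 11/10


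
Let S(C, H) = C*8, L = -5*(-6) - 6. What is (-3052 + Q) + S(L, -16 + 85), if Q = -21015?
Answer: -23875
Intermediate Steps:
L = 24 (L = 30 - 6 = 24)
S(C, H) = 8*C
(-3052 + Q) + S(L, -16 + 85) = (-3052 - 21015) + 8*24 = -24067 + 192 = -23875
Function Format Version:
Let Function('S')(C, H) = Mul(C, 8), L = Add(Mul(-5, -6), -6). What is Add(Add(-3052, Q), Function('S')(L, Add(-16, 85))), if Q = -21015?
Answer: -23875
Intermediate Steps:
L = 24 (L = Add(30, -6) = 24)
Function('S')(C, H) = Mul(8, C)
Add(Add(-3052, Q), Function('S')(L, Add(-16, 85))) = Add(Add(-3052, -21015), Mul(8, 24)) = Add(-24067, 192) = -23875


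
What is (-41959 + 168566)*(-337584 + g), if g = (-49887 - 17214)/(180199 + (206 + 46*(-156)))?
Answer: -2467967378268353/57743 ≈ -4.2741e+10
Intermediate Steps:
g = -22367/57743 (g = -67101/(180199 + (206 - 7176)) = -67101/(180199 - 6970) = -67101/173229 = -67101*1/173229 = -22367/57743 ≈ -0.38735)
(-41959 + 168566)*(-337584 + g) = (-41959 + 168566)*(-337584 - 22367/57743) = 126607*(-19493135279/57743) = -2467967378268353/57743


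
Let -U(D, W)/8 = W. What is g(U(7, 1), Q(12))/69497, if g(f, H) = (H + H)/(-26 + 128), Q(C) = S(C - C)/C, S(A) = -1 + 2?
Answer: 1/42532164 ≈ 2.3512e-8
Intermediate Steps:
S(A) = 1
U(D, W) = -8*W
Q(C) = 1/C
g(f, H) = H/51 (g(f, H) = (2*H)/102 = (2*H)*(1/102) = H/51)
g(U(7, 1), Q(12))/69497 = ((1/51)/12)/69497 = ((1/51)*(1/12))*(1/69497) = (1/612)*(1/69497) = 1/42532164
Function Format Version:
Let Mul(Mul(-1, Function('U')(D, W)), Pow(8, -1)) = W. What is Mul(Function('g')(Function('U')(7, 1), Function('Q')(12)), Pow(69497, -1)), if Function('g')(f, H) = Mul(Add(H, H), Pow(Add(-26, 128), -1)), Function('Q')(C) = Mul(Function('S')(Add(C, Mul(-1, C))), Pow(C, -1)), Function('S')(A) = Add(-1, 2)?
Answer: Rational(1, 42532164) ≈ 2.3512e-8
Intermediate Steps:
Function('S')(A) = 1
Function('U')(D, W) = Mul(-8, W)
Function('Q')(C) = Pow(C, -1) (Function('Q')(C) = Mul(1, Pow(C, -1)) = Pow(C, -1))
Function('g')(f, H) = Mul(Rational(1, 51), H) (Function('g')(f, H) = Mul(Mul(2, H), Pow(102, -1)) = Mul(Mul(2, H), Rational(1, 102)) = Mul(Rational(1, 51), H))
Mul(Function('g')(Function('U')(7, 1), Function('Q')(12)), Pow(69497, -1)) = Mul(Mul(Rational(1, 51), Pow(12, -1)), Pow(69497, -1)) = Mul(Mul(Rational(1, 51), Rational(1, 12)), Rational(1, 69497)) = Mul(Rational(1, 612), Rational(1, 69497)) = Rational(1, 42532164)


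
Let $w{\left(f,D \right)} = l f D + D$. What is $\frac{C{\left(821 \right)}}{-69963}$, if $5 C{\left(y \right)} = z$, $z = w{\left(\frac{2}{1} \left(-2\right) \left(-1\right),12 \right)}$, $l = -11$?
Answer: $\frac{172}{116605} \approx 0.0014751$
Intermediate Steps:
$w{\left(f,D \right)} = D - 11 D f$ ($w{\left(f,D \right)} = - 11 f D + D = - 11 D f + D = D - 11 D f$)
$z = -516$ ($z = 12 \left(1 - 11 \cdot \frac{2}{1} \left(-2\right) \left(-1\right)\right) = 12 \left(1 - 11 \cdot 2 \cdot 1 \left(-2\right) \left(-1\right)\right) = 12 \left(1 - 11 \cdot 2 \left(-2\right) \left(-1\right)\right) = 12 \left(1 - 11 \left(\left(-4\right) \left(-1\right)\right)\right) = 12 \left(1 - 44\right) = 12 \left(-43\right) = -516$)
$C{\left(y \right)} = - \frac{516}{5}$ ($C{\left(y \right)} = \frac{1}{5} \left(-516\right) = - \frac{516}{5}$)
$\frac{C{\left(821 \right)}}{-69963} = - \frac{516}{5 \left(-69963\right)} = \left(- \frac{516}{5}\right) \left(- \frac{1}{69963}\right) = \frac{172}{116605}$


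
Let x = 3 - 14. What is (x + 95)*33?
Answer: 2772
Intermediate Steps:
x = -11
(x + 95)*33 = (-11 + 95)*33 = 84*33 = 2772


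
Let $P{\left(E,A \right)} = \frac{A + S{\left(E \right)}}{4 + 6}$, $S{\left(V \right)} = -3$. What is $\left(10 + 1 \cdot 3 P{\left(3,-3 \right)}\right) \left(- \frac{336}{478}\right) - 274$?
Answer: $- \frac{334318}{1195} \approx -279.76$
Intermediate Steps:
$P{\left(E,A \right)} = - \frac{3}{10} + \frac{A}{10}$ ($P{\left(E,A \right)} = \frac{A - 3}{4 + 6} = \frac{-3 + A}{10} = \left(-3 + A\right) \frac{1}{10} = - \frac{3}{10} + \frac{A}{10}$)
$\left(10 + 1 \cdot 3 P{\left(3,-3 \right)}\right) \left(- \frac{336}{478}\right) - 274 = \left(10 + 1 \cdot 3 \left(- \frac{3}{10} + \frac{1}{10} \left(-3\right)\right)\right) \left(- \frac{336}{478}\right) - 274 = \left(10 + 3 \left(- \frac{3}{10} - \frac{3}{10}\right)\right) \left(\left(-336\right) \frac{1}{478}\right) - 274 = \left(10 + 3 \left(- \frac{3}{5}\right)\right) \left(- \frac{168}{239}\right) - 274 = \left(10 - \frac{9}{5}\right) \left(- \frac{168}{239}\right) - 274 = \frac{41}{5} \left(- \frac{168}{239}\right) - 274 = - \frac{6888}{1195} - 274 = - \frac{334318}{1195}$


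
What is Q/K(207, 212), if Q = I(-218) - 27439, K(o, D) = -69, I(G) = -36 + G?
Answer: 9231/23 ≈ 401.35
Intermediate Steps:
Q = -27693 (Q = (-36 - 218) - 27439 = -254 - 27439 = -27693)
Q/K(207, 212) = -27693/(-69) = -27693*(-1/69) = 9231/23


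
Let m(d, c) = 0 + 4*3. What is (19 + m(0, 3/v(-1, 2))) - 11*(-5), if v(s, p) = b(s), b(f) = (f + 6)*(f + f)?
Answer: 86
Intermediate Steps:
b(f) = 2*f*(6 + f) (b(f) = (6 + f)*(2*f) = 2*f*(6 + f))
v(s, p) = 2*s*(6 + s)
m(d, c) = 12 (m(d, c) = 0 + 12 = 12)
(19 + m(0, 3/v(-1, 2))) - 11*(-5) = (19 + 12) - 11*(-5) = 31 + 55 = 86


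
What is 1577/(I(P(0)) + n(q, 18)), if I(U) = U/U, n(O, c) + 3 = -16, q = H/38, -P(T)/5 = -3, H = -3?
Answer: -1577/18 ≈ -87.611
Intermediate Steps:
P(T) = 15 (P(T) = -5*(-3) = 15)
q = -3/38 ≈ -0.078947
n(O, c) = -19 (n(O, c) = -3 - 16 = -19)
I(U) = 1
1577/(I(P(0)) + n(q, 18)) = 1577/(1 - 19) = 1577/(-18) = -1/18*1577 = -1577/18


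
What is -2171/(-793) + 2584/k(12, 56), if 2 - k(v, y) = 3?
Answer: -157457/61 ≈ -2581.3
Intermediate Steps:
k(v, y) = -1 (k(v, y) = 2 - 1*3 = 2 - 3 = -1)
-2171/(-793) + 2584/k(12, 56) = -2171/(-793) + 2584/(-1) = -2171*(-1/793) + 2584*(-1) = 167/61 - 2584 = -157457/61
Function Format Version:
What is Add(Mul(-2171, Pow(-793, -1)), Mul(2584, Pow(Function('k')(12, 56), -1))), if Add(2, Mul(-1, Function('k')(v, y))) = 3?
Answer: Rational(-157457, 61) ≈ -2581.3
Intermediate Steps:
Function('k')(v, y) = -1 (Function('k')(v, y) = Add(2, Mul(-1, 3)) = Add(2, -3) = -1)
Add(Mul(-2171, Pow(-793, -1)), Mul(2584, Pow(Function('k')(12, 56), -1))) = Add(Mul(-2171, Pow(-793, -1)), Mul(2584, Pow(-1, -1))) = Add(Mul(-2171, Rational(-1, 793)), Mul(2584, -1)) = Add(Rational(167, 61), -2584) = Rational(-157457, 61)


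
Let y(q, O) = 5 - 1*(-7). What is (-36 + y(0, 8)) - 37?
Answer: -61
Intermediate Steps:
y(q, O) = 12 (y(q, O) = 5 + 7 = 12)
(-36 + y(0, 8)) - 37 = (-36 + 12) - 37 = -24 - 37 = -61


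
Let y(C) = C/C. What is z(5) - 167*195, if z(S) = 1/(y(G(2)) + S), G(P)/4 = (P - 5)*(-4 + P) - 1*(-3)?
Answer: -195389/6 ≈ -32565.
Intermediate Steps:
G(P) = 12 + 4*(-5 + P)*(-4 + P) (G(P) = 4*((P - 5)*(-4 + P) - 1*(-3)) = 4*((-5 + P)*(-4 + P) + 3) = 4*(3 + (-5 + P)*(-4 + P)) = 12 + 4*(-5 + P)*(-4 + P))
y(C) = 1
z(S) = 1/(1 + S)
z(5) - 167*195 = 1/(1 + 5) - 167*195 = 1/6 - 32565 = ⅙ - 32565 = -195389/6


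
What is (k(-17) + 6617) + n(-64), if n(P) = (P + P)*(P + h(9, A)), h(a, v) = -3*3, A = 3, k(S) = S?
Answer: 15944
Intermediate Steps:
h(a, v) = -9
n(P) = 2*P*(-9 + P) (n(P) = (P + P)*(P - 9) = (2*P)*(-9 + P) = 2*P*(-9 + P))
(k(-17) + 6617) + n(-64) = (-17 + 6617) + 2*(-64)*(-9 - 64) = 6600 + 2*(-64)*(-73) = 6600 + 9344 = 15944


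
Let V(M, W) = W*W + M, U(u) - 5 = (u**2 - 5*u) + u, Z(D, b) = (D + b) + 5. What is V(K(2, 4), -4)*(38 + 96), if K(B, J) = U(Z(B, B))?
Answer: 8844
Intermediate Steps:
Z(D, b) = 5 + D + b
U(u) = 5 + u**2 - 4*u (U(u) = 5 + ((u**2 - 5*u) + u) = 5 + (u**2 - 4*u) = 5 + u**2 - 4*u)
K(B, J) = -15 + (5 + 2*B)**2 - 8*B (K(B, J) = 5 + (5 + B + B)**2 - 4*(5 + B + B) = 5 + (5 + 2*B)**2 - 4*(5 + 2*B) = 5 + (5 + 2*B)**2 + (-20 - 8*B) = -15 + (5 + 2*B)**2 - 8*B)
V(M, W) = M + W**2 (V(M, W) = W**2 + M = M + W**2)
V(K(2, 4), -4)*(38 + 96) = ((10 + 4*2**2 + 12*2) + (-4)**2)*(38 + 96) = ((10 + 4*4 + 24) + 16)*134 = ((10 + 16 + 24) + 16)*134 = (50 + 16)*134 = 66*134 = 8844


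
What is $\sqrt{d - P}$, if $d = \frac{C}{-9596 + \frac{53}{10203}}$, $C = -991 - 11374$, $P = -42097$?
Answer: $\frac{\sqrt{16142106698690673346}}{19581587} \approx 205.18$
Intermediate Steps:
$C = -12365$
$d = \frac{25232019}{19581587}$ ($d = - \frac{12365}{-9596 + \frac{53}{10203}} = - \frac{12365}{- \frac{97907935}{10203}} = \left(-12365\right) \left(- \frac{10203}{97907935}\right) = \frac{25232019}{19581587} \approx 1.2886$)
$\sqrt{d - P} = \sqrt{\frac{25232019}{19581587} - -42097} = \sqrt{\frac{25232019}{19581587} + 42097} = \sqrt{\frac{824351299958}{19581587}} = \frac{\sqrt{16142106698690673346}}{19581587}$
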